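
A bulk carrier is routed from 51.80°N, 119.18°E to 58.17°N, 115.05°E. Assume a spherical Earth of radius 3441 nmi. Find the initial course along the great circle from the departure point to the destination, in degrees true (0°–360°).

θ = atan2( sin Δλ·cos φ₂ ,  cos φ₁ sin φ₂ − sin φ₁ cos φ₂ cos Δλ )
  = atan2(-0.0380, +0.1120) = 341.27°

341.3°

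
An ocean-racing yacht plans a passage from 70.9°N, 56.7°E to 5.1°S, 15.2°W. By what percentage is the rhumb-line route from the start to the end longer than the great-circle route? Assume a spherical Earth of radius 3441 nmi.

Great circle: σ = 1.5535 rad → d_gc = Rσ = 5345.7 nmi
Rhumb: Δφ = -1.3265, Δλ = -1.2549, Δψ = -1.8715, q = Δφ/Δψ = 0.7088 → d_rh = R√(Δφ²+q²Δλ²) = 5495.4 nmi
Excess = (5495.4 − 5345.7) / 5345.7 = 149.7 / 5345.7 = 2.80% ≈ 2.8%

2.8%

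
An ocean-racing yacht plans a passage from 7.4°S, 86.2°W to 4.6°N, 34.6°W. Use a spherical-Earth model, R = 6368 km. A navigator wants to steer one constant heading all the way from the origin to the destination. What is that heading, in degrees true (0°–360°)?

76.9°

Δψ = ln[tan(π/4+φ₂/2)/tan(π/4+φ₁/2)] = +0.2099
Δλ = +0.9006 rad (taken the short way round)
course = atan2(Δλ, Δψ) = 76.88°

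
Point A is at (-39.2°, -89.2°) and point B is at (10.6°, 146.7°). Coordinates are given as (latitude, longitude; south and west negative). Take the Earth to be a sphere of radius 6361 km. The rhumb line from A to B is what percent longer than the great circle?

2.6%

Great circle: σ = 2.1452 rad → d_gc = Rσ = 13645.5 km
Rhumb: Δφ = +0.8692, Δλ = -2.1660, Δψ = +0.9309, q = Δφ/Δψ = 0.9337 → d_rh = R√(Δφ²+q²Δλ²) = 14002.4 km
Excess = (14002.4 − 13645.5) / 13645.5 = 356.9 / 13645.5 = 2.62% ≈ 2.6%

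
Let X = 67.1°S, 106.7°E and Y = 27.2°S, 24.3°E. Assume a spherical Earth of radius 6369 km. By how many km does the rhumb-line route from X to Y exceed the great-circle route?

376 km

Great circle: cos σ = sin φ₁ sin φ₂ + cos φ₁ cos φ₂ cos Δλ,  σ = 1.0851 rad → d_gc = 6910.9 km
Rhumb line: Δψ = +1.1032, q = Δφ/Δψ = 0.6313, d_rh = R√(Δφ²+q²Δλ²) = 7287.3 km
Excess = 7287.3 − 6910.9 = 376.4 ≈ 376 km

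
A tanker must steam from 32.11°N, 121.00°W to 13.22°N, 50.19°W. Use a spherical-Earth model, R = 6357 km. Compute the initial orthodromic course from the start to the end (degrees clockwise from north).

88.5°

θ = atan2( sin Δλ·cos φ₂ ,  cos φ₁ sin φ₂ − sin φ₁ cos φ₂ cos Δλ )
  = atan2(+0.9194, +0.0236) = 88.53°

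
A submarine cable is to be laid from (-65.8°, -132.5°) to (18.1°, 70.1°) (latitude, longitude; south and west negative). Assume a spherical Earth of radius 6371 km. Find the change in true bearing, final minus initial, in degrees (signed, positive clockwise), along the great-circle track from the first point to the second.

+139.6°

At departure: θ₁ = atan2(sin Δλ cos φ₂, cos φ₁ sin φ₂ − sin φ₁ cos φ₂ cos Δλ) = 208.49°
At arrival: θ₂ = atan2(sin Δλ cos φ₁, −cos φ₂ sin φ₁ + sin φ₂ cos φ₁ cos Δλ) = 348.13°
Δθ = θ₂ − θ₁ = +139.6°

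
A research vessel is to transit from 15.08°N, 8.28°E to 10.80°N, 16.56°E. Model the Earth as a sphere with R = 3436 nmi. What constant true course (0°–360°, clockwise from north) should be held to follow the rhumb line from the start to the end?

117.9°

Δψ = ln[tan(π/4+φ₂/2)/tan(π/4+φ₁/2)] = -0.0767
Δλ = +0.1445 rad (taken the short way round)
course = atan2(Δλ, Δψ) = 117.95°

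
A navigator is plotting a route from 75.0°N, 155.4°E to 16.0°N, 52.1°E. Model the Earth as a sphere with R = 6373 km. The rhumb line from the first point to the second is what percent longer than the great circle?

8.9%

Great circle: σ = 1.3602 rad → d_gc = Rσ = 8668.8 km
Rhumb: Δφ = -1.0297, Δλ = -1.8029, Δψ = -1.7446, q = Δφ/Δψ = 0.5902 → d_rh = R√(Δφ²+q²Δλ²) = 9437.2 km
Excess = (9437.2 − 8668.8) / 8668.8 = 768.4 / 8668.8 = 8.86% ≈ 8.9%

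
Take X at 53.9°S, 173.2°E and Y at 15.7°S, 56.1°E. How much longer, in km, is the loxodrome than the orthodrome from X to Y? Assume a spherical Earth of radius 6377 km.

872 km

Great circle: cos σ = sin φ₁ sin φ₂ + cos φ₁ cos φ₂ cos Δλ,  σ = 1.6106 rad → d_gc = 10270.5 km
Rhumb line: Δψ = +0.8437, q = Δφ/Δψ = 0.7902, d_rh = R√(Δφ²+q²Δλ²) = 11142.3 km
Excess = 11142.3 − 10270.5 = 871.8 ≈ 872 km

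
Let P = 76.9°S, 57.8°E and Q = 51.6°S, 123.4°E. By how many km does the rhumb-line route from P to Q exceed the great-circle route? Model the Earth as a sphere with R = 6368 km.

Great circle: cos σ = sin φ₁ sin φ₂ + cos φ₁ cos φ₂ cos Δλ,  σ = 0.6068 rad → d_gc = 3864.3 km
Rhumb line: Δψ = +1.1095, q = Δφ/Δψ = 0.3980, d_rh = R√(Δφ²+q²Δλ²) = 4040.6 km
Excess = 4040.6 − 3864.3 = 176.3 ≈ 176 km

176 km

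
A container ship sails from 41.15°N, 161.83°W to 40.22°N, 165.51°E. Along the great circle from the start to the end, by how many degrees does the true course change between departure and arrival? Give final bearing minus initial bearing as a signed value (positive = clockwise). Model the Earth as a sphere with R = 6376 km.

At departure: θ₁ = atan2(sin Δλ cos φ₂, cos φ₁ sin φ₂ − sin φ₁ cos φ₂ cos Δλ) = 278.72°
At arrival: θ₂ = atan2(sin Δλ cos φ₁, −cos φ₂ sin φ₁ + sin φ₂ cos φ₁ cos Δλ) = 257.09°
Δθ = θ₂ − θ₁ = -21.6°

-21.6°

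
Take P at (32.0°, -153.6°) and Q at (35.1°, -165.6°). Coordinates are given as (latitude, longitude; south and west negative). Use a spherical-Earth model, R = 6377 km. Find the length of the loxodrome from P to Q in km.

Δψ = ln[tan(π/4+φ₂/2)/tan(π/4+φ₁/2)] = +0.0649;  Δφ = +0.0541 rad,  Δλ = -0.2094 rad
q = Δφ/Δψ = 0.8332
d = R·√(Δφ² + q²Δλ²) = 6377·0.18270 = 1165 km

1165 km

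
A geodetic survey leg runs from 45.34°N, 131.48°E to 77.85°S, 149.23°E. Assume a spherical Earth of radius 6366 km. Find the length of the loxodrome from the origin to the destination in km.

Rhumb course C = atan2(Δλ, Δψ) with Δψ = ln[tan(π/4+φ₂/2)/tan(π/4+φ₁/2)] = -3.1301, Δλ = +0.3098 → C = 174.35°
d = R·|Δφ| / |cos C| = 6366·2.15007 / 0.99514 = 13754 km

13754 km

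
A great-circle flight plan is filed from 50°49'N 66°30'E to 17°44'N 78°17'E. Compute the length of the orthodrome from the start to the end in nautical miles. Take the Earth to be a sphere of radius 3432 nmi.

cos σ = sin φ₁ sin φ₂ + cos φ₁ cos φ₂ cos Δλ
      = sin(50.82°)sin(17.73°) + cos(50.82°)cos(17.73°)cos(11.78°) = 0.8252
σ = 34.392° → d = Rσ = 3432·0.60025 = 2060 nmi

2060 nmi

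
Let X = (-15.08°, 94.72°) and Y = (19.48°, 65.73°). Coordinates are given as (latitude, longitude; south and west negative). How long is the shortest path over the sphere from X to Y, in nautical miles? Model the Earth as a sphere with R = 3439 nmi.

Haversine: a = sin²(Δφ/2)+cos φ₁ cos φ₂ sin²(Δλ/2) = 0.14526;  σ = 2·atan2(√a,√(1−a))
σ = 44.808° → d = Rσ = 3439·0.78204 = 2689 nmi

2689 nmi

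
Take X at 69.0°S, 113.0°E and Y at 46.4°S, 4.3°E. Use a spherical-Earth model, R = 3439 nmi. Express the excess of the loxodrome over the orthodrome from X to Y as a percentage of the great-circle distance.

12.7%

Great circle: σ = 0.9312 rad → d_gc = Rσ = 3202.5 nmi
Rhumb: Δφ = +0.3944, Δλ = -1.8972, Δψ = +0.7692, q = Δφ/Δψ = 0.5128 → d_rh = R√(Δφ²+q²Δλ²) = 3610.2 nmi
Excess = (3610.2 − 3202.5) / 3202.5 = 407.7 / 3202.5 = 12.73% ≈ 12.7%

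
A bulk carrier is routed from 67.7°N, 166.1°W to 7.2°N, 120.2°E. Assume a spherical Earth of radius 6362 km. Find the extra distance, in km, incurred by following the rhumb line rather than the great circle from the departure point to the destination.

283 km

Great circle: cos σ = sin φ₁ sin φ₂ + cos φ₁ cos φ₂ cos Δλ,  σ = 1.3473 rad → d_gc = 8571.7 km
Rhumb line: Δψ = -1.4981, q = Δφ/Δψ = 0.7049, d_rh = R√(Δφ²+q²Δλ²) = 8854.5 km
Excess = 8854.5 − 8571.7 = 282.8 ≈ 283 km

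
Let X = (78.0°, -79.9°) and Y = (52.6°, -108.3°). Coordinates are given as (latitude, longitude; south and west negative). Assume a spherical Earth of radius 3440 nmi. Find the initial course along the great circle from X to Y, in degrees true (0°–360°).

218.9°

N = sin Δλ·cos φ₂ = -0.2889;  D = cos φ₁ sin φ₂ − sin φ₁ cos φ₂ cos Δλ = -0.3574
initial course = atan2(N, D) = 218.95°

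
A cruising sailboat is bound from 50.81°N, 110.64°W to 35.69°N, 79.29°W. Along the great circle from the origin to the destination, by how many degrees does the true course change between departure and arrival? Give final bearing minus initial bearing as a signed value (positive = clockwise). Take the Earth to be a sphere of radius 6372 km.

+22.0°

Initial bearing θ₁ = atan2(sin Δλ cos φ₂, cos φ₁ sin φ₂ − sin φ₁ cos φ₂ cos Δλ) = 111.79°
Final bearing θ₂ = (initial bearing from the destination back to the start) + 180° = 133.75°
Δθ = θ₂ − θ₁ = +22.0°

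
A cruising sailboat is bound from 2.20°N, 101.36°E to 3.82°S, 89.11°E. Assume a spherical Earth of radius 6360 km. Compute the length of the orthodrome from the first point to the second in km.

1514 km

cos σ = sin φ₁ sin φ₂ + cos φ₁ cos φ₂ cos Δλ
      = sin(2.20°)sin(-3.82°) + cos(2.20°)cos(-3.82°)cos(-12.25°) = 0.9718
σ = 13.643° → d = Rσ = 6360·0.23812 = 1514 km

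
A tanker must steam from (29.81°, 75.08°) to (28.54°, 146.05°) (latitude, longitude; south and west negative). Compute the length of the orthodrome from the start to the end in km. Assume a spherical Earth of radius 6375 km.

Haversine: a = sin²(Δφ/2)+cos φ₁ cos φ₂ sin²(Δλ/2) = 0.25697;  σ = 2·atan2(√a,√(1−a))
σ = 60.919° → d = Rσ = 6375·1.06323 = 6778 km

6778 km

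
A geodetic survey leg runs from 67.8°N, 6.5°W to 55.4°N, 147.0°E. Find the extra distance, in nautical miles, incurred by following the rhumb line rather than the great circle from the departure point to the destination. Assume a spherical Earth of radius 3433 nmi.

Great circle: cos σ = sin φ₁ sin φ₂ + cos φ₁ cos φ₂ cos Δλ,  σ = 0.9642 rad → d_gc = 3310.0 nmi
Rhumb line: Δψ = -0.4622, q = Δφ/Δψ = 0.4682, d_rh = R√(Δφ²+q²Δλ²) = 4370.2 nmi
Excess = 4370.2 − 3310.0 = 1060.2 ≈ 1060 nmi

1060 nmi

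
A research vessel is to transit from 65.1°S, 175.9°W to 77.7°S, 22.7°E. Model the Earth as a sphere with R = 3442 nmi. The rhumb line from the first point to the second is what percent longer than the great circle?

38.9%

Great circle: σ = 0.6415 rad → d_gc = Rσ = 2208.0 nmi
Rhumb: Δφ = -0.2199, Δλ = -2.8170, Δψ = -0.7173, q = Δφ/Δψ = 0.3066 → d_rh = R√(Δφ²+q²Δλ²) = 3067.3 nmi
Excess = (3067.3 − 2208.0) / 2208.0 = 859.3 / 2208.0 = 38.92% ≈ 38.9%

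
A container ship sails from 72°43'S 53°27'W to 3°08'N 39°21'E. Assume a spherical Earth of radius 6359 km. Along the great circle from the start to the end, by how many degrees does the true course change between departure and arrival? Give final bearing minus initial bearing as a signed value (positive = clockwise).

At departure: θ₁ = atan2(sin Δλ cos φ₂, cos φ₁ sin φ₂ − sin φ₁ cos φ₂ cos Δλ) = 91.74°
At arrival: θ₂ = atan2(sin Δλ cos φ₁, −cos φ₂ sin φ₁ + sin φ₂ cos φ₁ cos Δλ) = 17.30°
Δθ = θ₂ − θ₁ = -74.4°

-74.4°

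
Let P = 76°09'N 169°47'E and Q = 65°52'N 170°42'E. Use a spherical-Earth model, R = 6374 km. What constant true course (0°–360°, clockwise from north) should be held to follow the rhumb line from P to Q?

Meridional parts: M(φ₁)=+2.1082, M(φ₂)=+1.5428 → ΔM = -0.5654;  Δλ = +0.0160 rad
tan C = Δλ / ΔM = -0.0283 → C = 178.38°

178.4°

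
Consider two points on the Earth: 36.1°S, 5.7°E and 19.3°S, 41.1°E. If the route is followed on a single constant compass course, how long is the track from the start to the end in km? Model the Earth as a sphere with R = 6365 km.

3933 km

Rhumb course C = atan2(Δλ, Δψ) with Δψ = ln[tan(π/4+φ₂/2)/tan(π/4+φ₁/2)] = +0.3330, Δλ = +0.6178 → C = 61.67°
d = R·|Δφ| / |cos C| = 6365·0.29322 / 0.47448 = 3933 km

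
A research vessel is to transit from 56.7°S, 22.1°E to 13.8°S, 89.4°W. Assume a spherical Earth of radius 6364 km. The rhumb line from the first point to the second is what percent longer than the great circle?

7.7%

Great circle: σ = 1.5668 rad → d_gc = Rσ = 9971.4 km
Rhumb: Δφ = +0.7487, Δλ = -1.9460, Δψ = +0.9639, q = Δφ/Δψ = 0.7768 → d_rh = R√(Δφ²+q²Δλ²) = 10735.8 km
Excess = (10735.8 − 9971.4) / 9971.4 = 764.4 / 9971.4 = 7.67% ≈ 7.7%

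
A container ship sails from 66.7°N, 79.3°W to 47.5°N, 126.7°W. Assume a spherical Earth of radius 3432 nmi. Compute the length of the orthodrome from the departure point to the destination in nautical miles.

cos σ = sin φ₁ sin φ₂ + cos φ₁ cos φ₂ cos Δλ
      = sin(66.70°)sin(47.50°) + cos(66.70°)cos(47.50°)cos(-47.40°) = 0.8580
σ = 30.904° → d = Rσ = 3432·0.53938 = 1851 nmi

1851 nmi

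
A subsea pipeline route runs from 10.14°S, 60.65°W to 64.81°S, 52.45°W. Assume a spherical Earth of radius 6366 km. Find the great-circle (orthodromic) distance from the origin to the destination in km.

6108 km

cos σ = sin φ₁ sin φ₂ + cos φ₁ cos φ₂ cos Δλ
      = sin(-10.14°)sin(-64.81°) + cos(-10.14°)cos(-64.81°)cos(8.20°) = 0.5740
σ = 54.970° → d = Rσ = 6366·0.95941 = 6108 km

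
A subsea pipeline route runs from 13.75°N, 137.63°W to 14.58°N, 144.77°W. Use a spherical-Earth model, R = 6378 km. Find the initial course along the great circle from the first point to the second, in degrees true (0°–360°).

277.7°

θ = atan2( sin Δλ·cos φ₂ ,  cos φ₁ sin φ₂ − sin φ₁ cos φ₂ cos Δλ )
  = atan2(-0.1203, +0.0163) = 277.70°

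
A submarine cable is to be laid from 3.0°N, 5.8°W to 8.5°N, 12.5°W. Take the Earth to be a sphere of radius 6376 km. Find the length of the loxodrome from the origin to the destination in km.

962 km

Rhumb course C = atan2(Δλ, Δψ) with Δψ = ln[tan(π/4+φ₂/2)/tan(π/4+φ₁/2)] = +0.0965, Δλ = -0.1169 → C = 309.54°
d = R·|Δφ| / |cos C| = 6376·0.09599 / 0.63655 = 962 km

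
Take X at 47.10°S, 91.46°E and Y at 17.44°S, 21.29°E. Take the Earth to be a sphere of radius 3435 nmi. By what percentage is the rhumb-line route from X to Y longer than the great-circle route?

Great circle: σ = 1.1154 rad → d_gc = Rσ = 3831.3 nmi
Rhumb: Δφ = +0.5177, Δλ = -1.2247, Δψ = +0.6250, q = Δφ/Δψ = 0.8283 → d_rh = R√(Δφ²+q²Δλ²) = 3911.9 nmi
Excess = (3911.9 − 3831.3) / 3831.3 = 80.6 / 3831.3 = 2.10% ≈ 2.1%

2.1%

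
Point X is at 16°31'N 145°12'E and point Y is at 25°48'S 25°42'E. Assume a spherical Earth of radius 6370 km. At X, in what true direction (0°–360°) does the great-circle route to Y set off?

N = sin Δλ·cos φ₂ = -0.7836;  D = cos φ₁ sin φ₂ − sin φ₁ cos φ₂ cos Δλ = -0.2912
initial course = atan2(N, D) = 249.61°

249.6°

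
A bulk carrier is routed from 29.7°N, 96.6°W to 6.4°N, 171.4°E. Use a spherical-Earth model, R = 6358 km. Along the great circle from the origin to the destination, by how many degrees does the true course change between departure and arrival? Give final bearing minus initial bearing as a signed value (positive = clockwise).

At departure: θ₁ = atan2(sin Δλ cos φ₂, cos φ₁ sin φ₂ − sin φ₁ cos φ₂ cos Δλ) = 276.55°
At arrival: θ₂ = atan2(sin Δλ cos φ₁, −cos φ₂ sin φ₁ + sin φ₂ cos φ₁ cos Δλ) = 240.27°
Δθ = θ₂ − θ₁ = -36.3°

-36.3°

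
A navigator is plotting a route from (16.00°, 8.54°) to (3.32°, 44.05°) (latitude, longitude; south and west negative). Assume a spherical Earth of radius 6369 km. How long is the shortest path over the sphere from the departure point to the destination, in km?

cos σ = sin φ₁ sin φ₂ + cos φ₁ cos φ₂ cos Δλ
      = sin(16.00°)sin(3.32°) + cos(16.00°)cos(3.32°)cos(35.51°) = 0.7971
σ = 37.143° → d = Rσ = 6369·0.64827 = 4129 km

4129 km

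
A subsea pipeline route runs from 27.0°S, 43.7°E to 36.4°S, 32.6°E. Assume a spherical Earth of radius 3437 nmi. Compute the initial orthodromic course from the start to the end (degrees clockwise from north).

222.3°

N = sin Δλ·cos φ₂ = -0.1550;  D = cos φ₁ sin φ₂ − sin φ₁ cos φ₂ cos Δλ = -0.1702
initial course = atan2(N, D) = 222.32°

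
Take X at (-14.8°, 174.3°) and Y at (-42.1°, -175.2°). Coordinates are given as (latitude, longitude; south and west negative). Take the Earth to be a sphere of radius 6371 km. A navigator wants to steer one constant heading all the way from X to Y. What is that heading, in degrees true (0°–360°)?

161.6°

Δψ = ln[tan(π/4+φ₂/2)/tan(π/4+φ₁/2)] = -0.5503
Δλ = +0.1833 rad (taken the short way round)
course = atan2(Δλ, Δψ) = 161.58°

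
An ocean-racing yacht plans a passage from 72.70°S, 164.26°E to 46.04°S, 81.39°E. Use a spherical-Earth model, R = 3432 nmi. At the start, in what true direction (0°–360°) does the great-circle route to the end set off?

259.2°

θ = atan2( sin Δλ·cos φ₂ ,  cos φ₁ sin φ₂ − sin φ₁ cos φ₂ cos Δλ )
  = atan2(-0.6888, -0.1318) = 259.17°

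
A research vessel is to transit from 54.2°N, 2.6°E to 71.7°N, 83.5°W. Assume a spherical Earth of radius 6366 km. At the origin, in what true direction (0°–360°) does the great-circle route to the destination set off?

N = sin Δλ·cos φ₂ = -0.3133;  D = cos φ₁ sin φ₂ − sin φ₁ cos φ₂ cos Δλ = +0.5381
initial course = atan2(N, D) = 329.79°

329.8°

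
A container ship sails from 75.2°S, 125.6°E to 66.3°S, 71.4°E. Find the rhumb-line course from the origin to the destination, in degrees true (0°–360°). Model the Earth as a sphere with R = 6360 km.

296.9°

Meridional parts: M(φ₁)=-2.0412, M(φ₂)=-1.5615 → ΔM = +0.4797;  Δλ = -0.9460 rad
tan C = Δλ / ΔM = -1.9721 → C = 296.89°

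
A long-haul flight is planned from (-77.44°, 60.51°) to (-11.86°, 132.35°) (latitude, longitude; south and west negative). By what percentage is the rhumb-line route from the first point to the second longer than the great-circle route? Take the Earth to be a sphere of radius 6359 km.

Great circle: σ = 1.3006 rad → d_gc = Rσ = 8270.4 km
Rhumb: Δφ = +1.1446, Δλ = +1.2538, Δψ = +1.9984, q = Δφ/Δψ = 0.5728 → d_rh = R√(Δφ²+q²Δλ²) = 8592.5 km
Excess = (8592.5 − 8270.4) / 8270.4 = 322.1 / 8270.4 = 3.89% ≈ 3.9%

3.9%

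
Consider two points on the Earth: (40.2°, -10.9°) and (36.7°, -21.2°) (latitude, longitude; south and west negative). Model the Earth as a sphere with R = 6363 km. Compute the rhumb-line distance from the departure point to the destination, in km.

Rhumb course C = atan2(Δλ, Δψ) with Δψ = ln[tan(π/4+φ₂/2)/tan(π/4+φ₁/2)] = -0.0780, Δλ = -0.1798 → C = 246.54°
d = R·|Δφ| / |cos C| = 6363·0.06109 / 0.39816 = 976 km

976 km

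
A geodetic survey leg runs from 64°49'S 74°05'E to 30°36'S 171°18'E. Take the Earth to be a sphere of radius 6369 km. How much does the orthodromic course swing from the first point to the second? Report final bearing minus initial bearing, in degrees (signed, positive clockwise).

-82.6°

Initial bearing θ₁ = atan2(sin Δλ cos φ₂, cos φ₁ sin φ₂ − sin φ₁ cos φ₂ cos Δλ) = 110.22°
Final bearing θ₂ = (initial bearing from the destination back to the start) + 180° = 27.64°
Δθ = θ₂ − θ₁ = -82.6°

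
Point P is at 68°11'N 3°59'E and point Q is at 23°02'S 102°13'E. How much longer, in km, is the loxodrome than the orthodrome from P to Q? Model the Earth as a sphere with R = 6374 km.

482 km

Great circle: cos σ = sin φ₁ sin φ₂ + cos φ₁ cos φ₂ cos Δλ,  σ = 1.9957 rad → d_gc = 12720.5 km
Rhumb line: Δψ = -2.0598, q = Δφ/Δψ = 0.7729, d_rh = R√(Δφ²+q²Δλ²) = 13202.9 km
Excess = 13202.9 − 12720.5 = 482.4 ≈ 482 km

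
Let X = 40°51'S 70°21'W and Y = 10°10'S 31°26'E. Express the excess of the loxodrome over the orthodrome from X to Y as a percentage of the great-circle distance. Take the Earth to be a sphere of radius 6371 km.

Great circle: σ = 1.6074 rad → d_gc = Rσ = 10240.7 km
Rhumb: Δφ = +0.5355, Δλ = +1.7765, Δψ = +0.6040, q = Δφ/Δψ = 0.8866 → d_rh = R√(Δφ²+q²Δλ²) = 10598.6 km
Excess = (10598.6 − 10240.7) / 10240.7 = 357.9 / 10240.7 = 3.49% ≈ 3.5%

3.5%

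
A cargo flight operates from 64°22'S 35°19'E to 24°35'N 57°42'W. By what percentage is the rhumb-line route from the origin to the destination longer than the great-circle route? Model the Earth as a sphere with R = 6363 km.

Great circle: σ = 1.9777 rad → d_gc = Rσ = 12584.2 km
Rhumb: Δφ = +1.5525, Δλ = -1.6234, Δψ = +1.9235, q = Δφ/Δψ = 0.8071 → d_rh = R√(Δφ²+q²Δλ²) = 12926.6 km
Excess = (12926.6 − 12584.2) / 12584.2 = 342.4 / 12584.2 = 2.72% ≈ 2.7%

2.7%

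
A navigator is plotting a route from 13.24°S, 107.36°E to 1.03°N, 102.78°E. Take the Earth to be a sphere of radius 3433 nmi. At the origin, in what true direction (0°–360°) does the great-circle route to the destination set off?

θ = atan2( sin Δλ·cos φ₂ ,  cos φ₁ sin φ₂ − sin φ₁ cos φ₂ cos Δλ )
  = atan2(-0.0798, +0.2458) = 342.00°

342.0°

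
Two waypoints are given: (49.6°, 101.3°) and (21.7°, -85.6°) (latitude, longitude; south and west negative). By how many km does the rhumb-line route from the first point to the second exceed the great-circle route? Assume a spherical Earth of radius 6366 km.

3572 km

Great circle: cos σ = sin φ₁ sin φ₂ + cos φ₁ cos φ₂ cos Δλ,  σ = 1.8926 rad → d_gc = 12048.1 km
Rhumb line: Δψ = -0.6117, q = Δφ/Δψ = 0.7960, d_rh = R√(Δφ²+q²Δλ²) = 15620.1 km
Excess = 15620.1 − 12048.1 = 3572.0 ≈ 3572 km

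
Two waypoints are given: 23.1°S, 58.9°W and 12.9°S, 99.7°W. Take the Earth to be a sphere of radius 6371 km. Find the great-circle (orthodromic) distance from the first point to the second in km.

Haversine: a = sin²(Δφ/2)+cos φ₁ cos φ₂ sin²(Δλ/2) = 0.11684;  σ = 2·atan2(√a,√(1−a))
σ = 39.976° → d = Rσ = 6371·0.69771 = 4445 km

4445 km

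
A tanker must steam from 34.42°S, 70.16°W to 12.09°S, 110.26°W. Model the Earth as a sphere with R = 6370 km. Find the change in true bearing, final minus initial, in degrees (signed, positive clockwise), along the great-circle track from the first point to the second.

+16.7°

At departure: θ₁ = atan2(sin Δλ cos φ₂, cos φ₁ sin φ₂ − sin φ₁ cos φ₂ cos Δλ) = 291.65°
At arrival: θ₂ = atan2(sin Δλ cos φ₁, −cos φ₂ sin φ₁ + sin φ₂ cos φ₁ cos Δλ) = 308.36°
Δθ = θ₂ − θ₁ = +16.7°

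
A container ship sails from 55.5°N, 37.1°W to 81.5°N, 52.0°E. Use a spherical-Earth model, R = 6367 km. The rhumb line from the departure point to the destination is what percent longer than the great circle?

8.9%

Great circle: σ = 0.6157 rad → d_gc = Rσ = 3919.9 km
Rhumb: Δφ = +0.4538, Δλ = +1.5551, Δψ = +1.4299, q = Δφ/Δψ = 0.3173 → d_rh = R√(Δφ²+q²Δλ²) = 4268.6 km
Excess = (4268.6 − 3919.9) / 3919.9 = 348.7 / 3919.9 = 8.90% ≈ 8.9%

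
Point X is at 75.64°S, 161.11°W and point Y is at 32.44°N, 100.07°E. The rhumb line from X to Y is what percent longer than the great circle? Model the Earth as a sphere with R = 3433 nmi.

Great circle: σ = 2.1553 rad → d_gc = Rσ = 7399.0 nmi
Rhumb: Δφ = +1.8864, Δλ = -1.7247, Δψ = +2.6708, q = Δφ/Δψ = 0.7063 → d_rh = R√(Δφ²+q²Δλ²) = 7708.8 nmi
Excess = (7708.8 − 7399.0) / 7399.0 = 309.8 / 7399.0 = 4.19% ≈ 4.2%

4.2%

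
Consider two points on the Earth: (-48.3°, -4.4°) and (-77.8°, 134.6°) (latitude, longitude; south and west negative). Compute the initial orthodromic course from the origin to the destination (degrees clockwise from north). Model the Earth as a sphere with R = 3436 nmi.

169.8°

N = sin Δλ·cos φ₂ = +0.1386;  D = cos φ₁ sin φ₂ − sin φ₁ cos φ₂ cos Δλ = -0.7693
initial course = atan2(N, D) = 169.78°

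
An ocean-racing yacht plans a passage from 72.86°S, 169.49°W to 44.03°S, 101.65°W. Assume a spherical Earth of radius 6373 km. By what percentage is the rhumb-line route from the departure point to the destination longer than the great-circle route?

4.5%

Great circle: σ = 0.7316 rad → d_gc = Rσ = 4662.6 km
Rhumb: Δφ = +0.5032, Δλ = +1.1840, Δψ = +1.0348, q = Δφ/Δψ = 0.4862 → d_rh = R√(Δφ²+q²Δλ²) = 4872.9 km
Excess = (4872.9 − 4662.6) / 4662.6 = 210.3 / 4662.6 = 4.51% ≈ 4.5%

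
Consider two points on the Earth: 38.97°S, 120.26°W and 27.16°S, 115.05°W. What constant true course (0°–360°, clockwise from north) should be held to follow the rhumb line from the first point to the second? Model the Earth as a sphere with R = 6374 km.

Δψ = ln[tan(π/4+φ₂/2)/tan(π/4+φ₁/2)] = +0.2468
Δλ = +0.0909 rad (taken the short way round)
course = atan2(Δλ, Δψ) = 20.23°

20.2°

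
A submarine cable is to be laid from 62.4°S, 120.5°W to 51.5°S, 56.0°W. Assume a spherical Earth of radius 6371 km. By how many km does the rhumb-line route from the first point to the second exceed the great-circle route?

155 km

Great circle: cos σ = sin φ₁ sin φ₂ + cos φ₁ cos φ₂ cos Δλ,  σ = 0.6134 rad → d_gc = 3907.8 km
Rhumb line: Δψ = +0.3519, q = Δφ/Δψ = 0.5406, d_rh = R√(Δφ²+q²Δλ²) = 4062.4 km
Excess = 4062.4 − 3907.8 = 154.6 ≈ 155 km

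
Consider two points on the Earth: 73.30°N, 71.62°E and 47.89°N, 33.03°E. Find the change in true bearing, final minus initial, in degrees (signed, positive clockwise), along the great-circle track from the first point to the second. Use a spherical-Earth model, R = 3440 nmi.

-34.7°

At departure: θ₁ = atan2(sin Δλ cos φ₂, cos φ₁ sin φ₂ − sin φ₁ cos φ₂ cos Δλ) = 235.37°
At arrival: θ₂ = atan2(sin Δλ cos φ₁, −cos φ₂ sin φ₁ + sin φ₂ cos φ₁ cos Δλ) = 200.65°
Δθ = θ₂ − θ₁ = -34.7°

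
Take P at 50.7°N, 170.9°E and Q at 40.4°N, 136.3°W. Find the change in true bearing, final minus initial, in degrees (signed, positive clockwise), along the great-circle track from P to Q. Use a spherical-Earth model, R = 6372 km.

At departure: θ₁ = atan2(sin Δλ cos φ₂, cos φ₁ sin φ₂ − sin φ₁ cos φ₂ cos Δλ) = 84.89°
At arrival: θ₂ = atan2(sin Δλ cos φ₁, −cos φ₂ sin φ₁ + sin φ₂ cos φ₁ cos Δλ) = 124.06°
Δθ = θ₂ − θ₁ = +39.2°

+39.2°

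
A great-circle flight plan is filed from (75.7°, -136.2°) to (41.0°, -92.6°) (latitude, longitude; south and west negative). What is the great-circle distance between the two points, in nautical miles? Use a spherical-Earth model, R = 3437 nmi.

cos σ = sin φ₁ sin φ₂ + cos φ₁ cos φ₂ cos Δλ
      = sin(75.70°)sin(41.00°) + cos(75.70°)cos(41.00°)cos(43.60°) = 0.7707
σ = 39.581° → d = Rσ = 3437·0.69082 = 2374 nmi

2374 nmi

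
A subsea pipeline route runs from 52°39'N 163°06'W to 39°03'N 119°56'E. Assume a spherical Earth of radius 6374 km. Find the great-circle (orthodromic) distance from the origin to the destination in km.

5854 km

Haversine: a = sin²(Δφ/2)+cos φ₁ cos φ₂ sin²(Δλ/2) = 0.19647;  σ = 2·atan2(√a,√(1−a))
σ = 52.622° → d = Rσ = 6374·0.91843 = 5854 km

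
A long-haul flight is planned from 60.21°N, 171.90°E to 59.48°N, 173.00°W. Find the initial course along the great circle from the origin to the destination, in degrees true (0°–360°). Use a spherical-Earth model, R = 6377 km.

θ = atan2( sin Δλ·cos φ₂ ,  cos φ₁ sin φ₂ − sin φ₁ cos φ₂ cos Δλ )
  = atan2(+0.1323, +0.0025) = 88.93°

88.9°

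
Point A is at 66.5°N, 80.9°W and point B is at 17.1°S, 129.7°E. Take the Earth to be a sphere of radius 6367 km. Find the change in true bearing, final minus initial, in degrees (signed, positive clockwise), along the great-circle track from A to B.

At departure: θ₁ = atan2(sin Δλ cos φ₂, cos φ₁ sin φ₂ − sin φ₁ cos φ₂ cos Δλ) = 322.64°
At arrival: θ₂ = atan2(sin Δλ cos φ₁, −cos φ₂ sin φ₁ + sin φ₂ cos φ₁ cos Δλ) = 194.67°
Δθ = θ₂ − θ₁ = -128.0°

-128.0°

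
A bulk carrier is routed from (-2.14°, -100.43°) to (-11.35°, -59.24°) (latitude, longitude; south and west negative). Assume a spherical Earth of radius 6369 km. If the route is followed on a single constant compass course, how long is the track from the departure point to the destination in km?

Rhumb course C = atan2(Δλ, Δψ) with Δψ = ln[tan(π/4+φ₂/2)/tan(π/4+φ₁/2)] = -0.1620, Δλ = +0.7189 → C = 102.70°
d = R·|Δφ| / |cos C| = 6369·0.16074 / 0.21989 = 4656 km

4656 km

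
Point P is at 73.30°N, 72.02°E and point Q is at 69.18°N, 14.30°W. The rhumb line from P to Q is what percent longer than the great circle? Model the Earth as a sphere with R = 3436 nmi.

9.2%

Great circle: σ = 0.4468 rad → d_gc = Rσ = 1535.2 nmi
Rhumb: Δφ = -0.0719, Δλ = -1.5066, Δψ = -0.2245, q = Δφ/Δψ = 0.3203 → d_rh = R√(Δφ²+q²Δλ²) = 1676.5 nmi
Excess = (1676.5 − 1535.2) / 1535.2 = 141.3 / 1535.2 = 9.20% ≈ 9.2%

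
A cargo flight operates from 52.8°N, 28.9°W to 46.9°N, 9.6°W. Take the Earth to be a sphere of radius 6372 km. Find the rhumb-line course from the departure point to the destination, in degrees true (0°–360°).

115.4°

Meridional parts: M(φ₁)=+1.0890, M(φ₂)=+0.9291 → ΔM = -0.1600;  Δλ = +0.3368 rad
tan C = Δλ / ΔM = -2.1057 → C = 115.40°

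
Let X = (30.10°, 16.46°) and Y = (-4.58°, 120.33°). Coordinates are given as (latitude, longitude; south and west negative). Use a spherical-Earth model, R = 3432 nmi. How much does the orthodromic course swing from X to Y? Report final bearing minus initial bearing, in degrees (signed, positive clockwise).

+32.9°

At departure: θ₁ = atan2(sin Δλ cos φ₂, cos φ₁ sin φ₂ − sin φ₁ cos φ₂ cos Δλ) = 87.00°
At arrival: θ₂ = atan2(sin Δλ cos φ₁, −cos φ₂ sin φ₁ + sin φ₂ cos φ₁ cos Δλ) = 119.92°
Δθ = θ₂ − θ₁ = +32.9°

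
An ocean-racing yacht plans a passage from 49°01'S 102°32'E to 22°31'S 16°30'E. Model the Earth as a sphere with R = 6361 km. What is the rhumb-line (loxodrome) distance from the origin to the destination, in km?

8156 km

Δψ = ln[tan(π/4+φ₂/2)/tan(π/4+φ₁/2)] = +0.5807;  Δφ = +0.4625 rad,  Δλ = -1.5016 rad
q = Δφ/Δψ = 0.7964
d = R·√(Δφ² + q²Δλ²) = 6361·1.28220 = 8156 km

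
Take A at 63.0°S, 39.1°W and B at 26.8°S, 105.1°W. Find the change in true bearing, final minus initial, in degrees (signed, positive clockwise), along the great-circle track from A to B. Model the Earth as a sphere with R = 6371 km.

Initial bearing θ₁ = atan2(sin Δλ cos φ₂, cos φ₁ sin φ₂ − sin φ₁ cos φ₂ cos Δλ) = 278.29°
Final bearing θ₂ = (initial bearing from the destination back to the start) + 180° = 329.78°
Δθ = θ₂ − θ₁ = +51.5°

+51.5°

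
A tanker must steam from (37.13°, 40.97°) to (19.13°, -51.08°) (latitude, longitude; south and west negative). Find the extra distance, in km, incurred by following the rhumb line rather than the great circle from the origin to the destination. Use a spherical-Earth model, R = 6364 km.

Great circle: cos σ = sin φ₁ sin φ₂ + cos φ₁ cos φ₂ cos Δλ,  σ = 1.3991 rad → d_gc = 8903.8 km
Rhumb line: Δψ = -0.3586, q = Δφ/Δψ = 0.8761, d_rh = R√(Δφ²+q²Δλ²) = 9178.4 km
Excess = 9178.4 − 8903.8 = 274.6 ≈ 275 km

275 km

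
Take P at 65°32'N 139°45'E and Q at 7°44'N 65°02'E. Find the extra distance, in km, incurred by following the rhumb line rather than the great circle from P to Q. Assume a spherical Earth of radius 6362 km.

Great circle: cos σ = sin φ₁ sin φ₂ + cos φ₁ cos φ₂ cos Δλ,  σ = 1.3380 rad → d_gc = 8512.6 km
Rhumb line: Δψ = -1.3933, q = Δφ/Δψ = 0.7240, d_rh = R√(Δφ²+q²Δλ²) = 8790.5 km
Excess = 8790.5 − 8512.6 = 277.9 ≈ 278 km

278 km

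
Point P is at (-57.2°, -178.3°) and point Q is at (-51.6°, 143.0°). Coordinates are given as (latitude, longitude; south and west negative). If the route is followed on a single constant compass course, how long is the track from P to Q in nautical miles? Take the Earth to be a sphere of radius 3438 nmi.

1390 nmi

Rhumb course C = atan2(Δλ, Δψ) with Δψ = ln[tan(π/4+φ₂/2)/tan(π/4+φ₁/2)] = +0.1682, Δλ = -0.6754 → C = 283.99°
d = R·|Δφ| / |cos C| = 3438·0.09774 / 0.24168 = 1390 nmi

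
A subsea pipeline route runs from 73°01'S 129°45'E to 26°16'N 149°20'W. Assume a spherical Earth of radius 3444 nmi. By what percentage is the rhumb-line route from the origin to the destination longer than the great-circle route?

2.7%

Great circle: σ = 1.9626 rad → d_gc = Rσ = 6759.4 nmi
Rhumb: Δφ = +1.7328, Δλ = +1.4123, Δψ = +2.3772, q = Δφ/Δψ = 0.7289 → d_rh = R√(Δφ²+q²Δλ²) = 6941.6 nmi
Excess = (6941.6 − 6759.4) / 6759.4 = 182.2 / 6759.4 = 2.70% ≈ 2.7%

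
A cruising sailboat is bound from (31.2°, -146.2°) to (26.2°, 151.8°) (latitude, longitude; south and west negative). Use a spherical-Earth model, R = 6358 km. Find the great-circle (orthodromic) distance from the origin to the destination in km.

cos σ = sin φ₁ sin φ₂ + cos φ₁ cos φ₂ cos Δλ
      = sin(31.20°)sin(26.20°) + cos(31.20°)cos(26.20°)cos(-62.00°) = 0.5890
σ = 53.912° → d = Rσ = 6358·0.94095 = 5983 km

5983 km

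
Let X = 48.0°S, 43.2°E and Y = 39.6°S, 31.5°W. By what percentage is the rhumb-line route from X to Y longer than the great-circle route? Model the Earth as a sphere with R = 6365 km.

3.8%

Great circle: σ = 0.9151 rad → d_gc = Rσ = 5824.3 km
Rhumb: Δφ = +0.1466, Δλ = -1.3038, Δψ = +0.2036, q = Δφ/Δψ = 0.7199 → d_rh = R√(Δφ²+q²Δλ²) = 6046.7 km
Excess = (6046.7 − 5824.3) / 5824.3 = 222.4 / 5824.3 = 3.82% ≈ 3.8%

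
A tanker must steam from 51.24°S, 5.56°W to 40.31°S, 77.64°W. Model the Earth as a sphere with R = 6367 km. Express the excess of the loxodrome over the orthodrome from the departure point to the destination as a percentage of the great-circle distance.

Great circle: σ = 0.8614 rad → d_gc = Rσ = 5484.8 km
Rhumb: Δφ = +0.1908, Δλ = -1.2580, Δψ = +0.2748, q = Δφ/Δψ = 0.6942 → d_rh = R√(Δφ²+q²Δλ²) = 5691.4 km
Excess = (5691.4 − 5484.8) / 5484.8 = 206.6 / 5484.8 = 3.77% ≈ 3.8%

3.8%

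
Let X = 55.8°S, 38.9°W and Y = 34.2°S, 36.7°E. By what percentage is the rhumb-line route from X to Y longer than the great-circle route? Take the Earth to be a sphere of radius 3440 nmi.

Great circle: σ = 0.9515 rad → d_gc = Rσ = 3273.0 nmi
Rhumb: Δφ = +0.3770, Δλ = +1.3195, Δψ = +0.5430, q = Δφ/Δψ = 0.6943 → d_rh = R√(Δφ²+q²Δλ²) = 3408.0 nmi
Excess = (3408.0 − 3273.0) / 3273.0 = 135.0 / 3273.0 = 4.12% ≈ 4.1%

4.1%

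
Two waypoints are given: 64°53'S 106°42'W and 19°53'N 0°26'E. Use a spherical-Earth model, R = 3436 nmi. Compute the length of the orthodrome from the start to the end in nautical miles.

Haversine: a = sin²(Δφ/2)+cos φ₁ cos φ₂ sin²(Δλ/2) = 0.71277;  σ = 2·atan2(√a,√(1−a))
σ = 115.185° → d = Rσ = 3436·2.01035 = 6908 nmi

6908 nmi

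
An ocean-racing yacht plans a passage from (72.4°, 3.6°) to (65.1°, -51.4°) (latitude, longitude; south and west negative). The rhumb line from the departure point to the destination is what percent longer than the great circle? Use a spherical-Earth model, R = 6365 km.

Great circle: σ = 0.3551 rad → d_gc = Rσ = 2260.3 km
Rhumb: Δφ = -0.1274, Δλ = -0.9599, Δψ = -0.3550, q = Δφ/Δψ = 0.3589 → d_rh = R√(Δφ²+q²Δλ²) = 2338.1 km
Excess = (2338.1 − 2260.3) / 2260.3 = 77.8 / 2260.3 = 3.44% ≈ 3.4%

3.4%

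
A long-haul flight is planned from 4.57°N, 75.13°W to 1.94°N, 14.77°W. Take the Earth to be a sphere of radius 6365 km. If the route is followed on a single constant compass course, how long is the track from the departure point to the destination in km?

6700 km

Δψ = ln[tan(π/4+φ₂/2)/tan(π/4+φ₁/2)] = -0.0460;  Δφ = -0.0459 rad,  Δλ = +1.0535 rad
q = Δφ/Δψ = 0.9983
d = R·√(Δφ² + q²Δλ²) = 6365·1.05269 = 6700 km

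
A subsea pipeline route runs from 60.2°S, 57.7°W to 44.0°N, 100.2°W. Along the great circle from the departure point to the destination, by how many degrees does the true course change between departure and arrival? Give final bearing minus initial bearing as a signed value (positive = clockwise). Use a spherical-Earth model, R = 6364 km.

Initial bearing θ₁ = atan2(sin Δλ cos φ₂, cos φ₁ sin φ₂ − sin φ₁ cos φ₂ cos Δλ) = 328.89°
Final bearing θ₂ = (initial bearing from the destination back to the start) + 180° = 339.09°
Δθ = θ₂ − θ₁ = +10.2°

+10.2°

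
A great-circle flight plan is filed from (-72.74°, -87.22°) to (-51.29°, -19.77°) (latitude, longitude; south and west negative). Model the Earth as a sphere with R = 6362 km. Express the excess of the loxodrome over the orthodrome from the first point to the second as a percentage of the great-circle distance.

Great circle: σ = 0.6158 rad → d_gc = Rσ = 3917.4 km
Rhumb: Δφ = +0.3744, Δλ = +1.1772, Δψ = +0.8392, q = Δφ/Δψ = 0.4461 → d_rh = R√(Δφ²+q²Δλ²) = 4103.2 km
Excess = (4103.2 − 3917.4) / 3917.4 = 185.8 / 3917.4 = 4.74% ≈ 4.7%

4.7%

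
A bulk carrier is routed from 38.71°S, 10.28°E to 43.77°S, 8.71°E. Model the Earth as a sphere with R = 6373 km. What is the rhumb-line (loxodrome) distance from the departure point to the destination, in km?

Rhumb course C = atan2(Δλ, Δψ) with Δψ = ln[tan(π/4+φ₂/2)/tan(π/4+φ₁/2)] = -0.1175, Δλ = -0.0274 → C = 193.12°
d = R·|Δφ| / |cos C| = 6373·0.08831 / 0.97389 = 578 km

578 km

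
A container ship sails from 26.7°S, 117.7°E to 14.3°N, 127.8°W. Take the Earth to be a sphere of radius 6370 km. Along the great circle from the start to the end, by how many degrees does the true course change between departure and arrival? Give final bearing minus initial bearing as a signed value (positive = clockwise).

Initial bearing θ₁ = atan2(sin Δλ cos φ₂, cos φ₁ sin φ₂ − sin φ₁ cos φ₂ cos Δλ) = 87.40°
Final bearing θ₂ = (initial bearing from the destination back to the start) + 180° = 67.07°
Δθ = θ₂ − θ₁ = -20.3°

-20.3°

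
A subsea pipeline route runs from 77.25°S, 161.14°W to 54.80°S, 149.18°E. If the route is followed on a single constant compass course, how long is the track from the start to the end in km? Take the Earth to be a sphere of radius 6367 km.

Δψ = ln[tan(π/4+φ₂/2)/tan(π/4+φ₁/2)] = +1.0435;  Δφ = +0.3918 rad,  Δλ = -0.8671 rad
q = Δφ/Δψ = 0.3755
d = R·√(Δφ² + q²Δλ²) = 6367·0.50943 = 3244 km

3244 km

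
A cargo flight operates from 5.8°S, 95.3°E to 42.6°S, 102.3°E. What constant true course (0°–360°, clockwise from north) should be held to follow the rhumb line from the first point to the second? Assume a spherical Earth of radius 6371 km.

Meridional parts: M(φ₁)=-0.1014, M(φ₂)=-0.8233 → ΔM = -0.7219;  Δλ = +0.1222 rad
tan C = Δλ / ΔM = -0.1692 → C = 170.39°

170.4°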